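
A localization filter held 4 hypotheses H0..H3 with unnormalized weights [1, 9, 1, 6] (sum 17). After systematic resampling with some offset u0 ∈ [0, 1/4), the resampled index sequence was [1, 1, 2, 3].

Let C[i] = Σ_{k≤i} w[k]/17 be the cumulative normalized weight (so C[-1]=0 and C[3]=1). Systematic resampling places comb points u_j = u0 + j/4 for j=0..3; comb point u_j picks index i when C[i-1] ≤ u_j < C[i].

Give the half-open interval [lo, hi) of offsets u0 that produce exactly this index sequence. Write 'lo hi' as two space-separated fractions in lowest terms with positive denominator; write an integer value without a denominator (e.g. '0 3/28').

3/34 5/34

C = [1/17, 10/17, 11/17, 1]
j=0 picked index 1: u0 ∈ [1/17, 10/17)
j=1 picked index 1: u0 ∈ [-13/68, 23/68)
j=2 picked index 2: u0 ∈ [3/34, 5/34)
j=3 picked index 3: u0 ∈ [-7/68, 1/4)
intersection: [3/34, 5/34)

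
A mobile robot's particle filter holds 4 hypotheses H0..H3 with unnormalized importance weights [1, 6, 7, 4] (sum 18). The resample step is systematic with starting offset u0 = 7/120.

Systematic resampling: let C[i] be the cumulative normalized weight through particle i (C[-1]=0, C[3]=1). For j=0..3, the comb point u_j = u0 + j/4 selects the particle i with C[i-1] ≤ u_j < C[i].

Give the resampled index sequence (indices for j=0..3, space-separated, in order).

C = [1/18, 7/18, 7/9, 1]
j=0: u_0=7/120 ∈ [1/18, 7/18) → index 1
j=1: u_1=37/120 ∈ [1/18, 7/18) → index 1
j=2: u_2=67/120 ∈ [7/18, 7/9) → index 2
j=3: u_3=97/120 ∈ [7/9, 1) → index 3

1 1 2 3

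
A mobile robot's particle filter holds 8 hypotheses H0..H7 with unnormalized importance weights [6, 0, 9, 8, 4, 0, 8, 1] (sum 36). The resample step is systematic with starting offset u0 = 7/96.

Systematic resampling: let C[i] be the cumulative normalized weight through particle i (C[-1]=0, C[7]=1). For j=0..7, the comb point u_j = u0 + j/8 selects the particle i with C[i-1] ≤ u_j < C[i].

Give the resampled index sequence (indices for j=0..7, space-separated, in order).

C = [1/6, 1/6, 5/12, 23/36, 3/4, 3/4, 35/36, 1]
j=0: u_0=7/96 ∈ [0, 1/6) → index 0
j=1: u_1=19/96 ∈ [1/6, 5/12) → index 2
j=2: u_2=31/96 ∈ [1/6, 5/12) → index 2
j=3: u_3=43/96 ∈ [5/12, 23/36) → index 3
j=4: u_4=55/96 ∈ [5/12, 23/36) → index 3
j=5: u_5=67/96 ∈ [23/36, 3/4) → index 4
j=6: u_6=79/96 ∈ [3/4, 35/36) → index 6
j=7: u_7=91/96 ∈ [3/4, 35/36) → index 6

0 2 2 3 3 4 6 6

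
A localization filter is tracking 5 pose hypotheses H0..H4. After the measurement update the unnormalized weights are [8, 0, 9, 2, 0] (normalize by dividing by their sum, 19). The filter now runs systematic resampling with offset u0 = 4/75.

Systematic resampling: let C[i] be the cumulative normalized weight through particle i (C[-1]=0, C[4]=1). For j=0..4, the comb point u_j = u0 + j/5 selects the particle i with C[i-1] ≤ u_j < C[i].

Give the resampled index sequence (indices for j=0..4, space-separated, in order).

0 0 2 2 2

C = [8/19, 8/19, 17/19, 1, 1]
j=0: u_0=4/75 ∈ [0, 8/19) → index 0
j=1: u_1=19/75 ∈ [0, 8/19) → index 0
j=2: u_2=34/75 ∈ [8/19, 17/19) → index 2
j=3: u_3=49/75 ∈ [8/19, 17/19) → index 2
j=4: u_4=64/75 ∈ [8/19, 17/19) → index 2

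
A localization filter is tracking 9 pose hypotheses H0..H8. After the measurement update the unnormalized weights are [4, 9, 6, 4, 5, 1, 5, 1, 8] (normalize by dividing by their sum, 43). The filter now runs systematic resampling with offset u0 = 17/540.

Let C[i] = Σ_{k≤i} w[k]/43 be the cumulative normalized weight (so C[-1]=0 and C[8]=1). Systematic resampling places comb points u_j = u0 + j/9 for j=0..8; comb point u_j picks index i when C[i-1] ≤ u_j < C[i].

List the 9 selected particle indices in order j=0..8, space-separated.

C = [4/43, 13/43, 19/43, 23/43, 28/43, 29/43, 34/43, 35/43, 1]
j=0: u_0=17/540 ∈ [0, 4/43) → index 0
j=1: u_1=77/540 ∈ [4/43, 13/43) → index 1
j=2: u_2=137/540 ∈ [4/43, 13/43) → index 1
j=3: u_3=197/540 ∈ [13/43, 19/43) → index 2
j=4: u_4=257/540 ∈ [19/43, 23/43) → index 3
j=5: u_5=317/540 ∈ [23/43, 28/43) → index 4
j=6: u_6=377/540 ∈ [29/43, 34/43) → index 6
j=7: u_7=437/540 ∈ [34/43, 35/43) → index 7
j=8: u_8=497/540 ∈ [35/43, 1) → index 8

0 1 1 2 3 4 6 7 8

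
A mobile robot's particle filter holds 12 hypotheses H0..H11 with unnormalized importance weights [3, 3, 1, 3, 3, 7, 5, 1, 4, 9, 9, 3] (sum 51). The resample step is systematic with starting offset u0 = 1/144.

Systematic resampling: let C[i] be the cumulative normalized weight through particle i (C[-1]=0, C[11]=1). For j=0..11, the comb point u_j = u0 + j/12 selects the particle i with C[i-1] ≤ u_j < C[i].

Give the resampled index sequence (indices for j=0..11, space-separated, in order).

C = [1/17, 2/17, 7/51, 10/51, 13/51, 20/51, 25/51, 26/51, 10/17, 13/17, 16/17, 1]
j=0: u_0=1/144 ∈ [0, 1/17) → index 0
j=1: u_1=13/144 ∈ [1/17, 2/17) → index 1
j=2: u_2=25/144 ∈ [7/51, 10/51) → index 3
j=3: u_3=37/144 ∈ [13/51, 20/51) → index 5
j=4: u_4=49/144 ∈ [13/51, 20/51) → index 5
j=5: u_5=61/144 ∈ [20/51, 25/51) → index 6
j=6: u_6=73/144 ∈ [25/51, 26/51) → index 7
j=7: u_7=85/144 ∈ [10/17, 13/17) → index 9
j=8: u_8=97/144 ∈ [10/17, 13/17) → index 9
j=9: u_9=109/144 ∈ [10/17, 13/17) → index 9
j=10: u_10=121/144 ∈ [13/17, 16/17) → index 10
j=11: u_11=133/144 ∈ [13/17, 16/17) → index 10

0 1 3 5 5 6 7 9 9 9 10 10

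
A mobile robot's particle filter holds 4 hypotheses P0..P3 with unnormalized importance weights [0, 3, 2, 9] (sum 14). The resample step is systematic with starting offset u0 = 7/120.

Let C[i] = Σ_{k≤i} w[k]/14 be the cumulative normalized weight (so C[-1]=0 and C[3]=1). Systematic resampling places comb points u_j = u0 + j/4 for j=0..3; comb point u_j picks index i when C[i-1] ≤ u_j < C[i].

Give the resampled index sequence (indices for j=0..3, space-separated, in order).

C = [0, 3/14, 5/14, 1]
j=0: u_0=7/120 ∈ [0, 3/14) → index 1
j=1: u_1=37/120 ∈ [3/14, 5/14) → index 2
j=2: u_2=67/120 ∈ [5/14, 1) → index 3
j=3: u_3=97/120 ∈ [5/14, 1) → index 3

1 2 3 3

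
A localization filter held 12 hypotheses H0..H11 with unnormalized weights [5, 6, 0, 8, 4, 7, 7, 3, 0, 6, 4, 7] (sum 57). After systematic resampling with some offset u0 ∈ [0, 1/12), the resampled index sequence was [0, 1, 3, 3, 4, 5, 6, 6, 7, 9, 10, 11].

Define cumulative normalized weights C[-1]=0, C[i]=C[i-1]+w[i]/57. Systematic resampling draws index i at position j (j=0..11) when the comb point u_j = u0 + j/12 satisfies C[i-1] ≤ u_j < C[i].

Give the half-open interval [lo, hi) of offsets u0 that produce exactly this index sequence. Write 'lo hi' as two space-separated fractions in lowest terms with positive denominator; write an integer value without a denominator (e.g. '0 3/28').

C = [5/57, 11/57, 11/57, 1/3, 23/57, 10/19, 37/57, 40/57, 40/57, 46/57, 50/57, 1]
j=0 picked index 0: u0 ∈ [0, 5/57)
j=1 picked index 1: u0 ∈ [1/228, 25/228)
j=2 picked index 3: u0 ∈ [1/38, 1/6)
j=3 picked index 3: u0 ∈ [-13/228, 1/12)
j=4 picked index 4: u0 ∈ [0, 4/57)
j=5 picked index 5: u0 ∈ [-1/76, 25/228)
j=6 picked index 6: u0 ∈ [1/38, 17/114)
j=7 picked index 6: u0 ∈ [-13/228, 5/76)
j=8 picked index 7: u0 ∈ [-1/57, 2/57)
j=9 picked index 9: u0 ∈ [-11/228, 13/228)
j=10 picked index 10: u0 ∈ [-1/38, 5/114)
j=11 picked index 11: u0 ∈ [-3/76, 1/12)
intersection: [1/38, 2/57)

1/38 2/57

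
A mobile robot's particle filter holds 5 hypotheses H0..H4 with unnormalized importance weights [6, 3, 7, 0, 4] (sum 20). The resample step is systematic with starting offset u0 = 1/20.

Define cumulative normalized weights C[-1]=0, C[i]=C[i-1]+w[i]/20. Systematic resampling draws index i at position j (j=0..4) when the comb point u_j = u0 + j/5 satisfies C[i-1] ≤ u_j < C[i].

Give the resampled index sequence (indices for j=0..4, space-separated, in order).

0 0 2 2 4

C = [3/10, 9/20, 4/5, 4/5, 1]
j=0: u_0=1/20 ∈ [0, 3/10) → index 0
j=1: u_1=1/4 ∈ [0, 3/10) → index 0
j=2: u_2=9/20 ∈ [9/20, 4/5) → index 2
j=3: u_3=13/20 ∈ [9/20, 4/5) → index 2
j=4: u_4=17/20 ∈ [4/5, 1) → index 4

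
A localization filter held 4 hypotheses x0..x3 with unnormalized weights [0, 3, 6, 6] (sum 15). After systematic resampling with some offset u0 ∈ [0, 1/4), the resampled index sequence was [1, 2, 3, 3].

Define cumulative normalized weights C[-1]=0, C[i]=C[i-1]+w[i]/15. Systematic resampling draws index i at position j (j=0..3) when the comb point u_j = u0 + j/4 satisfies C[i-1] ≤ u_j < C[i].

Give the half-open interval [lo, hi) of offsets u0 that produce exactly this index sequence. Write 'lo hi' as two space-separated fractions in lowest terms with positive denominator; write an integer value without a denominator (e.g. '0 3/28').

1/10 1/5

C = [0, 1/5, 3/5, 1]
j=0 picked index 1: u0 ∈ [0, 1/5)
j=1 picked index 2: u0 ∈ [-1/20, 7/20)
j=2 picked index 3: u0 ∈ [1/10, 1/2)
j=3 picked index 3: u0 ∈ [-3/20, 1/4)
intersection: [1/10, 1/5)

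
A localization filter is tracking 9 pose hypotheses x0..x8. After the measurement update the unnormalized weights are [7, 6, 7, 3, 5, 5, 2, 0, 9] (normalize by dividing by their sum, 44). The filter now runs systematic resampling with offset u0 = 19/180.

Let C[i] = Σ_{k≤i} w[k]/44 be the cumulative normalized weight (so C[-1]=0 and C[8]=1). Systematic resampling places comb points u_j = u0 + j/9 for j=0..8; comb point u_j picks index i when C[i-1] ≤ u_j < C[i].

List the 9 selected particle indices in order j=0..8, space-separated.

C = [7/44, 13/44, 5/11, 23/44, 7/11, 3/4, 35/44, 35/44, 1]
j=0: u_0=19/180 ∈ [0, 7/44) → index 0
j=1: u_1=13/60 ∈ [7/44, 13/44) → index 1
j=2: u_2=59/180 ∈ [13/44, 5/11) → index 2
j=3: u_3=79/180 ∈ [13/44, 5/11) → index 2
j=4: u_4=11/20 ∈ [23/44, 7/11) → index 4
j=5: u_5=119/180 ∈ [7/11, 3/4) → index 5
j=6: u_6=139/180 ∈ [3/4, 35/44) → index 6
j=7: u_7=53/60 ∈ [35/44, 1) → index 8
j=8: u_8=179/180 ∈ [35/44, 1) → index 8

0 1 2 2 4 5 6 8 8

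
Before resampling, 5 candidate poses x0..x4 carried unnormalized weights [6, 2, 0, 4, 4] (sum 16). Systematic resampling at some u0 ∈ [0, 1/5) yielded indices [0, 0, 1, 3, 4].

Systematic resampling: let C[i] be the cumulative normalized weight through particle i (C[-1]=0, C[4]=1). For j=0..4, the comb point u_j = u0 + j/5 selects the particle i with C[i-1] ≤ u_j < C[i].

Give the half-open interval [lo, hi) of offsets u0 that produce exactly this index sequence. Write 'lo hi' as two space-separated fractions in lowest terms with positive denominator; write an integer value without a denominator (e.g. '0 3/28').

0 1/10

C = [3/8, 1/2, 1/2, 3/4, 1]
j=0 picked index 0: u0 ∈ [0, 3/8)
j=1 picked index 0: u0 ∈ [-1/5, 7/40)
j=2 picked index 1: u0 ∈ [-1/40, 1/10)
j=3 picked index 3: u0 ∈ [-1/10, 3/20)
j=4 picked index 4: u0 ∈ [-1/20, 1/5)
intersection: [0, 1/10)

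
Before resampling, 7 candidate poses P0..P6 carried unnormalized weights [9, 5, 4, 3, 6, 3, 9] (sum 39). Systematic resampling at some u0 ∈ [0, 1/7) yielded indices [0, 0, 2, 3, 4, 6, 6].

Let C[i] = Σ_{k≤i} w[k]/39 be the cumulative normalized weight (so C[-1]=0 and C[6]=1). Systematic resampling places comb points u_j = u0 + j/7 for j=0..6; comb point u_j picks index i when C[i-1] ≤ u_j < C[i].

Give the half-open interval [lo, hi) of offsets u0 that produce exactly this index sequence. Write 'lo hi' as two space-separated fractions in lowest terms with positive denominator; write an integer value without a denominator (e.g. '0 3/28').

20/273 8/91

C = [3/13, 14/39, 6/13, 7/13, 9/13, 10/13, 1]
j=0 picked index 0: u0 ∈ [0, 3/13)
j=1 picked index 0: u0 ∈ [-1/7, 8/91)
j=2 picked index 2: u0 ∈ [20/273, 16/91)
j=3 picked index 3: u0 ∈ [3/91, 10/91)
j=4 picked index 4: u0 ∈ [-3/91, 11/91)
j=5 picked index 6: u0 ∈ [5/91, 2/7)
j=6 picked index 6: u0 ∈ [-8/91, 1/7)
intersection: [20/273, 8/91)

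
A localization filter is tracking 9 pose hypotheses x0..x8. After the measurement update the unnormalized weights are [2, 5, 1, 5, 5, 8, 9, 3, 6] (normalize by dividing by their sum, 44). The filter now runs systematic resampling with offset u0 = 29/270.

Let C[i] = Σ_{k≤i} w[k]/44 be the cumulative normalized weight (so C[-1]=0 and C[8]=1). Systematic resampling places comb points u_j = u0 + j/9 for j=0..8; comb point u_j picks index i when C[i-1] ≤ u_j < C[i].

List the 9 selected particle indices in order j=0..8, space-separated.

1 3 4 5 5 6 6 8 8

C = [1/22, 7/44, 2/11, 13/44, 9/22, 13/22, 35/44, 19/22, 1]
j=0: u_0=29/270 ∈ [1/22, 7/44) → index 1
j=1: u_1=59/270 ∈ [2/11, 13/44) → index 3
j=2: u_2=89/270 ∈ [13/44, 9/22) → index 4
j=3: u_3=119/270 ∈ [9/22, 13/22) → index 5
j=4: u_4=149/270 ∈ [9/22, 13/22) → index 5
j=5: u_5=179/270 ∈ [13/22, 35/44) → index 6
j=6: u_6=209/270 ∈ [13/22, 35/44) → index 6
j=7: u_7=239/270 ∈ [19/22, 1) → index 8
j=8: u_8=269/270 ∈ [19/22, 1) → index 8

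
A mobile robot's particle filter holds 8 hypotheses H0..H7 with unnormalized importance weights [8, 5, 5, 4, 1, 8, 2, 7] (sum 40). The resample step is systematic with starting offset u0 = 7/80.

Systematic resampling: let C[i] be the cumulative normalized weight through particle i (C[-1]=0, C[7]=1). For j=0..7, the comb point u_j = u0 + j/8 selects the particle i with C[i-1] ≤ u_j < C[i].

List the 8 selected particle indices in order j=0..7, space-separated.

0 1 2 3 5 5 7 7

C = [1/5, 13/40, 9/20, 11/20, 23/40, 31/40, 33/40, 1]
j=0: u_0=7/80 ∈ [0, 1/5) → index 0
j=1: u_1=17/80 ∈ [1/5, 13/40) → index 1
j=2: u_2=27/80 ∈ [13/40, 9/20) → index 2
j=3: u_3=37/80 ∈ [9/20, 11/20) → index 3
j=4: u_4=47/80 ∈ [23/40, 31/40) → index 5
j=5: u_5=57/80 ∈ [23/40, 31/40) → index 5
j=6: u_6=67/80 ∈ [33/40, 1) → index 7
j=7: u_7=77/80 ∈ [33/40, 1) → index 7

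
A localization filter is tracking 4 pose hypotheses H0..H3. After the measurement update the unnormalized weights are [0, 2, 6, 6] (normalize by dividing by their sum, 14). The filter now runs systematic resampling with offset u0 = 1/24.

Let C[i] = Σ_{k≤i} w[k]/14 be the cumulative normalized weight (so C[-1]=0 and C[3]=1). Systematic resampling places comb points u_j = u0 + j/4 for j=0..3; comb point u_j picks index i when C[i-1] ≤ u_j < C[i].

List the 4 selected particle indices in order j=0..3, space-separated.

1 2 2 3

C = [0, 1/7, 4/7, 1]
j=0: u_0=1/24 ∈ [0, 1/7) → index 1
j=1: u_1=7/24 ∈ [1/7, 4/7) → index 2
j=2: u_2=13/24 ∈ [1/7, 4/7) → index 2
j=3: u_3=19/24 ∈ [4/7, 1) → index 3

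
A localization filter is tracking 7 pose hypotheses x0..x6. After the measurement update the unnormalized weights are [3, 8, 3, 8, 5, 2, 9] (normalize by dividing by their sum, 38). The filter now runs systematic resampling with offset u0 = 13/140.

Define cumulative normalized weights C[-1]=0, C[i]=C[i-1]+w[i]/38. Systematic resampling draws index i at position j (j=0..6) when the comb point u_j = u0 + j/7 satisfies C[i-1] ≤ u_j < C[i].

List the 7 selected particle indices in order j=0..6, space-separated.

1 1 3 3 4 6 6

C = [3/38, 11/38, 7/19, 11/19, 27/38, 29/38, 1]
j=0: u_0=13/140 ∈ [3/38, 11/38) → index 1
j=1: u_1=33/140 ∈ [3/38, 11/38) → index 1
j=2: u_2=53/140 ∈ [7/19, 11/19) → index 3
j=3: u_3=73/140 ∈ [7/19, 11/19) → index 3
j=4: u_4=93/140 ∈ [11/19, 27/38) → index 4
j=5: u_5=113/140 ∈ [29/38, 1) → index 6
j=6: u_6=19/20 ∈ [29/38, 1) → index 6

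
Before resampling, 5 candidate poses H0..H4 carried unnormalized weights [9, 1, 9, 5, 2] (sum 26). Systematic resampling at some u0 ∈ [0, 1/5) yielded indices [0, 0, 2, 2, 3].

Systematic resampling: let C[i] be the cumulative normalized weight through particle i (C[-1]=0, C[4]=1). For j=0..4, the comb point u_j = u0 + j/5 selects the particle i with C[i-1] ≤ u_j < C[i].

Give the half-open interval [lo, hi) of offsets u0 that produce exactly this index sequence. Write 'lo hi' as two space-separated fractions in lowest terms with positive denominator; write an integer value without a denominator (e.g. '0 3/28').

0 8/65

C = [9/26, 5/13, 19/26, 12/13, 1]
j=0 picked index 0: u0 ∈ [0, 9/26)
j=1 picked index 0: u0 ∈ [-1/5, 19/130)
j=2 picked index 2: u0 ∈ [-1/65, 43/130)
j=3 picked index 2: u0 ∈ [-14/65, 17/130)
j=4 picked index 3: u0 ∈ [-9/130, 8/65)
intersection: [0, 8/65)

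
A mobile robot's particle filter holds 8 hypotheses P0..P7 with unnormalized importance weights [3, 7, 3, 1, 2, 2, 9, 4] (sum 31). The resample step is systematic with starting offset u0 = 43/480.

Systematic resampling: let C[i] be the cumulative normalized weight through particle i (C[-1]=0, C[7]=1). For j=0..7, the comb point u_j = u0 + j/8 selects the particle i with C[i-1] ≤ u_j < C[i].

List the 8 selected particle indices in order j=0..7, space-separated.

0 1 2 4 6 6 6 7

C = [3/31, 10/31, 13/31, 14/31, 16/31, 18/31, 27/31, 1]
j=0: u_0=43/480 ∈ [0, 3/31) → index 0
j=1: u_1=103/480 ∈ [3/31, 10/31) → index 1
j=2: u_2=163/480 ∈ [10/31, 13/31) → index 2
j=3: u_3=223/480 ∈ [14/31, 16/31) → index 4
j=4: u_4=283/480 ∈ [18/31, 27/31) → index 6
j=5: u_5=343/480 ∈ [18/31, 27/31) → index 6
j=6: u_6=403/480 ∈ [18/31, 27/31) → index 6
j=7: u_7=463/480 ∈ [27/31, 1) → index 7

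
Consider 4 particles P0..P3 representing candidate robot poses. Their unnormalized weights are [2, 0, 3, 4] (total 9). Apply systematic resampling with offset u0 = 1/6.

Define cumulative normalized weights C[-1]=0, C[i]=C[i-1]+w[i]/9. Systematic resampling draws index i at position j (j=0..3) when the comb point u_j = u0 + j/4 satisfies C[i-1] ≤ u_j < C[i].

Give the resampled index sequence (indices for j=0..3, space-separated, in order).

0 2 3 3

C = [2/9, 2/9, 5/9, 1]
j=0: u_0=1/6 ∈ [0, 2/9) → index 0
j=1: u_1=5/12 ∈ [2/9, 5/9) → index 2
j=2: u_2=2/3 ∈ [5/9, 1) → index 3
j=3: u_3=11/12 ∈ [5/9, 1) → index 3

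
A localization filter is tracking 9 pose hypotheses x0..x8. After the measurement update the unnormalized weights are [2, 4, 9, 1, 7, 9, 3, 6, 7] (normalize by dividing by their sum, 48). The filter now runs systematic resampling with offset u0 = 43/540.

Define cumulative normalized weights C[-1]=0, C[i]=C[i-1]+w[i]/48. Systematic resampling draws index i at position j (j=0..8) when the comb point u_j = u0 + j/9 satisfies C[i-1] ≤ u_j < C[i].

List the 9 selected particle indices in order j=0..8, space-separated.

1 2 2 4 5 5 7 8 8

C = [1/24, 1/8, 5/16, 1/3, 23/48, 2/3, 35/48, 41/48, 1]
j=0: u_0=43/540 ∈ [1/24, 1/8) → index 1
j=1: u_1=103/540 ∈ [1/8, 5/16) → index 2
j=2: u_2=163/540 ∈ [1/8, 5/16) → index 2
j=3: u_3=223/540 ∈ [1/3, 23/48) → index 4
j=4: u_4=283/540 ∈ [23/48, 2/3) → index 5
j=5: u_5=343/540 ∈ [23/48, 2/3) → index 5
j=6: u_6=403/540 ∈ [35/48, 41/48) → index 7
j=7: u_7=463/540 ∈ [41/48, 1) → index 8
j=8: u_8=523/540 ∈ [41/48, 1) → index 8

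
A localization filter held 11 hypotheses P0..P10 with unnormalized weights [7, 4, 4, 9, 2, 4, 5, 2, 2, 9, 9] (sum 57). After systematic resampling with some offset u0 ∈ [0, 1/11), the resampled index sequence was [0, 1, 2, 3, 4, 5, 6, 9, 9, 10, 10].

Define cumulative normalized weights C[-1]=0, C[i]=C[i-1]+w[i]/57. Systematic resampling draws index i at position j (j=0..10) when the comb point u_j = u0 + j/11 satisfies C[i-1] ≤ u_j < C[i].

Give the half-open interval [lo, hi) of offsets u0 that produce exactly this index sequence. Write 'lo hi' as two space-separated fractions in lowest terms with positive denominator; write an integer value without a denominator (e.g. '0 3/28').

C = [7/57, 11/57, 5/19, 8/19, 26/57, 10/19, 35/57, 37/57, 13/19, 16/19, 1]
j=0 picked index 0: u0 ∈ [0, 7/57)
j=1 picked index 1: u0 ∈ [20/627, 64/627)
j=2 picked index 2: u0 ∈ [7/627, 17/209)
j=3 picked index 3: u0 ∈ [-2/209, 31/209)
j=4 picked index 4: u0 ∈ [12/209, 58/627)
j=5 picked index 5: u0 ∈ [1/627, 15/209)
j=6 picked index 6: u0 ∈ [-4/209, 43/627)
j=7 picked index 9: u0 ∈ [10/209, 43/209)
j=8 picked index 9: u0 ∈ [-9/209, 24/209)
j=9 picked index 10: u0 ∈ [5/209, 2/11)
j=10 picked index 10: u0 ∈ [-14/209, 1/11)
intersection: [12/209, 43/627)

12/209 43/627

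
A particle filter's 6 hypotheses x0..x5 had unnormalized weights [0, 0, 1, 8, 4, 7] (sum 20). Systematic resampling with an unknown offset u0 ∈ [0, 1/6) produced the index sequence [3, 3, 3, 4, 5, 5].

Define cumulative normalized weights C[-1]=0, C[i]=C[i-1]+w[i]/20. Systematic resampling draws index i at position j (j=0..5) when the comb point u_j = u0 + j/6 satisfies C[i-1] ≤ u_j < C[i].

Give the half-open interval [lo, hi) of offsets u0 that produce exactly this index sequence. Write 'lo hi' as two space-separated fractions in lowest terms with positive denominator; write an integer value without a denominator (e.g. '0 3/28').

C = [0, 0, 1/20, 9/20, 13/20, 1]
j=0 picked index 3: u0 ∈ [1/20, 9/20)
j=1 picked index 3: u0 ∈ [-7/60, 17/60)
j=2 picked index 3: u0 ∈ [-17/60, 7/60)
j=3 picked index 4: u0 ∈ [-1/20, 3/20)
j=4 picked index 5: u0 ∈ [-1/60, 1/3)
j=5 picked index 5: u0 ∈ [-11/60, 1/6)
intersection: [1/20, 7/60)

1/20 7/60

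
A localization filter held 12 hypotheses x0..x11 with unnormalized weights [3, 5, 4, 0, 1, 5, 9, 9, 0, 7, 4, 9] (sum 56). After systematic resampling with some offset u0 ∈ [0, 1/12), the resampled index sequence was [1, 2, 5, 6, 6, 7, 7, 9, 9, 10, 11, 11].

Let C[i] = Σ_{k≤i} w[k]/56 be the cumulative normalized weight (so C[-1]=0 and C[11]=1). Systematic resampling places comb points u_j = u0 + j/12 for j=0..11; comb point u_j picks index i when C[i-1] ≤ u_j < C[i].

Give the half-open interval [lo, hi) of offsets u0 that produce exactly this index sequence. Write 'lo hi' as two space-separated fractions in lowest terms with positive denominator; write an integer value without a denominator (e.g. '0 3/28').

C = [3/56, 1/7, 3/14, 3/14, 13/56, 9/28, 27/56, 9/14, 9/14, 43/56, 47/56, 1]
j=0 picked index 1: u0 ∈ [3/56, 1/7)
j=1 picked index 2: u0 ∈ [5/84, 11/84)
j=2 picked index 5: u0 ∈ [11/168, 13/84)
j=3 picked index 6: u0 ∈ [1/14, 13/56)
j=4 picked index 6: u0 ∈ [-1/84, 25/168)
j=5 picked index 7: u0 ∈ [11/168, 19/84)
j=6 picked index 7: u0 ∈ [-1/56, 1/7)
j=7 picked index 9: u0 ∈ [5/84, 31/168)
j=8 picked index 9: u0 ∈ [-1/42, 17/168)
j=9 picked index 10: u0 ∈ [1/56, 5/56)
j=10 picked index 11: u0 ∈ [1/168, 1/6)
j=11 picked index 11: u0 ∈ [-13/168, 1/12)
intersection: [1/14, 1/12)

1/14 1/12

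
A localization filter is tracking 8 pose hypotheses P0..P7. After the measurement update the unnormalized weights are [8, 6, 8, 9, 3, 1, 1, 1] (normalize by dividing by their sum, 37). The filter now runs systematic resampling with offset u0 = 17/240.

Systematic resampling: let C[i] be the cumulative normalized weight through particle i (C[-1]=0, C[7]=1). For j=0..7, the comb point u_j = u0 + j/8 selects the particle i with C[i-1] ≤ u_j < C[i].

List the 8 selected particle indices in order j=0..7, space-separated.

0 0 1 2 2 3 3 5

C = [8/37, 14/37, 22/37, 31/37, 34/37, 35/37, 36/37, 1]
j=0: u_0=17/240 ∈ [0, 8/37) → index 0
j=1: u_1=47/240 ∈ [0, 8/37) → index 0
j=2: u_2=77/240 ∈ [8/37, 14/37) → index 1
j=3: u_3=107/240 ∈ [14/37, 22/37) → index 2
j=4: u_4=137/240 ∈ [14/37, 22/37) → index 2
j=5: u_5=167/240 ∈ [22/37, 31/37) → index 3
j=6: u_6=197/240 ∈ [22/37, 31/37) → index 3
j=7: u_7=227/240 ∈ [34/37, 35/37) → index 5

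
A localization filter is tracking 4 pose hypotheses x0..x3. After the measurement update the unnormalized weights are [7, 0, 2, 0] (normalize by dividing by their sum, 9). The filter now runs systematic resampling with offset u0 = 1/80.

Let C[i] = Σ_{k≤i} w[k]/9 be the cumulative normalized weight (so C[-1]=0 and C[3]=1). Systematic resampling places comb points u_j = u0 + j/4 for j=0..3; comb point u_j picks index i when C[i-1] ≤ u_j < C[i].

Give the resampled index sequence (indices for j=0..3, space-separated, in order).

0 0 0 0

C = [7/9, 7/9, 1, 1]
j=0: u_0=1/80 ∈ [0, 7/9) → index 0
j=1: u_1=21/80 ∈ [0, 7/9) → index 0
j=2: u_2=41/80 ∈ [0, 7/9) → index 0
j=3: u_3=61/80 ∈ [0, 7/9) → index 0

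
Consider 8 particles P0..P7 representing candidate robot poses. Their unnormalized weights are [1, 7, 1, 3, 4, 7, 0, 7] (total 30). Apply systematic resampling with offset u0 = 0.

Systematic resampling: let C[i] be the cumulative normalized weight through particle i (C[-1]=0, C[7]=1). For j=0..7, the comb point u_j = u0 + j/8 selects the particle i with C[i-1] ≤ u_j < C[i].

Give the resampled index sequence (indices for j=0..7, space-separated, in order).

C = [1/30, 4/15, 3/10, 2/5, 8/15, 23/30, 23/30, 1]
j=0: u_0=0 ∈ [0, 1/30) → index 0
j=1: u_1=1/8 ∈ [1/30, 4/15) → index 1
j=2: u_2=1/4 ∈ [1/30, 4/15) → index 1
j=3: u_3=3/8 ∈ [3/10, 2/5) → index 3
j=4: u_4=1/2 ∈ [2/5, 8/15) → index 4
j=5: u_5=5/8 ∈ [8/15, 23/30) → index 5
j=6: u_6=3/4 ∈ [8/15, 23/30) → index 5
j=7: u_7=7/8 ∈ [23/30, 1) → index 7

0 1 1 3 4 5 5 7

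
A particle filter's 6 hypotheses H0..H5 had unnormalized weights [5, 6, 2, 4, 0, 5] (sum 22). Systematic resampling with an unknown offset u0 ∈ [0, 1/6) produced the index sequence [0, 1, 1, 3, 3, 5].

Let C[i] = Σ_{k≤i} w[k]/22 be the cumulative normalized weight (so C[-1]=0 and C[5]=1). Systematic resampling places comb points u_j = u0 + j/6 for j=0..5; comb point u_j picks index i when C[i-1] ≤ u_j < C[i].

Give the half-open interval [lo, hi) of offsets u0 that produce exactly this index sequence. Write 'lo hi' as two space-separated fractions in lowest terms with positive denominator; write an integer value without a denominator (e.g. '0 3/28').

1/11 7/66

C = [5/22, 1/2, 13/22, 17/22, 17/22, 1]
j=0 picked index 0: u0 ∈ [0, 5/22)
j=1 picked index 1: u0 ∈ [2/33, 1/3)
j=2 picked index 1: u0 ∈ [-7/66, 1/6)
j=3 picked index 3: u0 ∈ [1/11, 3/11)
j=4 picked index 3: u0 ∈ [-5/66, 7/66)
j=5 picked index 5: u0 ∈ [-2/33, 1/6)
intersection: [1/11, 7/66)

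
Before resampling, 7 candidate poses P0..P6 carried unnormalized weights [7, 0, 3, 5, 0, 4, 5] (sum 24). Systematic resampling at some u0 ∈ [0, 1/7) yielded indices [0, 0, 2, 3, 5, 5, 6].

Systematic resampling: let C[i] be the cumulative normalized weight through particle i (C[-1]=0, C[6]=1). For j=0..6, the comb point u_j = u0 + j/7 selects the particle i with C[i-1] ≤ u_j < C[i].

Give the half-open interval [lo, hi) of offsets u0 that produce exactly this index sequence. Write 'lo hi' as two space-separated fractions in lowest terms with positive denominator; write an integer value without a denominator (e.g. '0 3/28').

C = [7/24, 7/24, 5/12, 5/8, 5/8, 19/24, 1]
j=0 picked index 0: u0 ∈ [0, 7/24)
j=1 picked index 0: u0 ∈ [-1/7, 25/168)
j=2 picked index 2: u0 ∈ [1/168, 11/84)
j=3 picked index 3: u0 ∈ [-1/84, 11/56)
j=4 picked index 5: u0 ∈ [3/56, 37/168)
j=5 picked index 5: u0 ∈ [-5/56, 13/168)
j=6 picked index 6: u0 ∈ [-11/168, 1/7)
intersection: [3/56, 13/168)

3/56 13/168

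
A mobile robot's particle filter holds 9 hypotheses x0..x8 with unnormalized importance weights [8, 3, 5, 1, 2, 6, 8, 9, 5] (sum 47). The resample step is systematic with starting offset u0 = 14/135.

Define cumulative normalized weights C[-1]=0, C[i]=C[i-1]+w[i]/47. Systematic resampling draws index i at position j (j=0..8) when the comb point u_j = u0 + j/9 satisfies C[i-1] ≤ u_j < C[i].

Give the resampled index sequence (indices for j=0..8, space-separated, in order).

C = [8/47, 11/47, 16/47, 17/47, 19/47, 25/47, 33/47, 42/47, 1]
j=0: u_0=14/135 ∈ [0, 8/47) → index 0
j=1: u_1=29/135 ∈ [8/47, 11/47) → index 1
j=2: u_2=44/135 ∈ [11/47, 16/47) → index 2
j=3: u_3=59/135 ∈ [19/47, 25/47) → index 5
j=4: u_4=74/135 ∈ [25/47, 33/47) → index 6
j=5: u_5=89/135 ∈ [25/47, 33/47) → index 6
j=6: u_6=104/135 ∈ [33/47, 42/47) → index 7
j=7: u_7=119/135 ∈ [33/47, 42/47) → index 7
j=8: u_8=134/135 ∈ [42/47, 1) → index 8

0 1 2 5 6 6 7 7 8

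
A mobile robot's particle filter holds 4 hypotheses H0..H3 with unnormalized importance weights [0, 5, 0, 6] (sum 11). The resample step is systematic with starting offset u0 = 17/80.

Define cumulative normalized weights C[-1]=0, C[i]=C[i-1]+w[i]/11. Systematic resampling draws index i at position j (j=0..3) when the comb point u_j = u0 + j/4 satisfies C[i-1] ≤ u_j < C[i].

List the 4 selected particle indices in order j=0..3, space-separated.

C = [0, 5/11, 5/11, 1]
j=0: u_0=17/80 ∈ [0, 5/11) → index 1
j=1: u_1=37/80 ∈ [5/11, 1) → index 3
j=2: u_2=57/80 ∈ [5/11, 1) → index 3
j=3: u_3=77/80 ∈ [5/11, 1) → index 3

1 3 3 3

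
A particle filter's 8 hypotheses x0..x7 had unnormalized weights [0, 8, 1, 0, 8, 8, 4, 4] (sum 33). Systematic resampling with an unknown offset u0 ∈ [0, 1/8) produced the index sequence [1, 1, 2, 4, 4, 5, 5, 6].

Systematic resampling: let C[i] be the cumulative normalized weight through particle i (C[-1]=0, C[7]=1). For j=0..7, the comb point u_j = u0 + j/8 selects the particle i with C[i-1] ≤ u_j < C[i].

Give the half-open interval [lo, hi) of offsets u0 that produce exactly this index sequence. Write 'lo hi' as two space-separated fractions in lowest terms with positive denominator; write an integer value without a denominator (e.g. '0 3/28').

C = [0, 8/33, 3/11, 3/11, 17/33, 25/33, 29/33, 1]
j=0 picked index 1: u0 ∈ [0, 8/33)
j=1 picked index 1: u0 ∈ [-1/8, 31/264)
j=2 picked index 2: u0 ∈ [-1/132, 1/44)
j=3 picked index 4: u0 ∈ [-9/88, 37/264)
j=4 picked index 4: u0 ∈ [-5/22, 1/66)
j=5 picked index 5: u0 ∈ [-29/264, 35/264)
j=6 picked index 5: u0 ∈ [-31/132, 1/132)
j=7 picked index 6: u0 ∈ [-31/264, 1/264)
intersection: [0, 1/264)

0 1/264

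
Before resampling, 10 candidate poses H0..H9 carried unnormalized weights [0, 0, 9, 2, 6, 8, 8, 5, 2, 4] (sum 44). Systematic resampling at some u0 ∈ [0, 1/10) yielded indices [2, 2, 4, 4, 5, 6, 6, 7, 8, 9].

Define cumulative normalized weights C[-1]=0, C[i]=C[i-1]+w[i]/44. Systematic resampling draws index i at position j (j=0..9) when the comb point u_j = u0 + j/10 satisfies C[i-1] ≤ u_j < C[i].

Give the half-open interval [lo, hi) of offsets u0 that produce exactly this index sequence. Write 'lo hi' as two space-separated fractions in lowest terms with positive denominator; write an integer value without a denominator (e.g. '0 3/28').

C = [0, 0, 9/44, 1/4, 17/44, 25/44, 3/4, 19/22, 10/11, 1]
j=0 picked index 2: u0 ∈ [0, 9/44)
j=1 picked index 2: u0 ∈ [-1/10, 23/220)
j=2 picked index 4: u0 ∈ [1/20, 41/220)
j=3 picked index 4: u0 ∈ [-1/20, 19/220)
j=4 picked index 5: u0 ∈ [-3/220, 37/220)
j=5 picked index 6: u0 ∈ [3/44, 1/4)
j=6 picked index 6: u0 ∈ [-7/220, 3/20)
j=7 picked index 7: u0 ∈ [1/20, 9/55)
j=8 picked index 8: u0 ∈ [7/110, 6/55)
j=9 picked index 9: u0 ∈ [1/110, 1/10)
intersection: [3/44, 19/220)

3/44 19/220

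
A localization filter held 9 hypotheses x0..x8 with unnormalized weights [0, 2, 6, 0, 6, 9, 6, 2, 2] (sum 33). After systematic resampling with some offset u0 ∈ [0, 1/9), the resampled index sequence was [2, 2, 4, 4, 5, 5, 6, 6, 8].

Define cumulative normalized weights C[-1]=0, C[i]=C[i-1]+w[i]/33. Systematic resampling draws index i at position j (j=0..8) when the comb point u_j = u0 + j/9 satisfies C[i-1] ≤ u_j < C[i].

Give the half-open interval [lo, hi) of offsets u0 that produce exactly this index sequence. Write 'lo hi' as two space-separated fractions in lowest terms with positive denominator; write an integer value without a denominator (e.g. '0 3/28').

2/33 1/11

C = [0, 2/33, 8/33, 8/33, 14/33, 23/33, 29/33, 31/33, 1]
j=0 picked index 2: u0 ∈ [2/33, 8/33)
j=1 picked index 2: u0 ∈ [-5/99, 13/99)
j=2 picked index 4: u0 ∈ [2/99, 20/99)
j=3 picked index 4: u0 ∈ [-1/11, 1/11)
j=4 picked index 5: u0 ∈ [-2/99, 25/99)
j=5 picked index 5: u0 ∈ [-13/99, 14/99)
j=6 picked index 6: u0 ∈ [1/33, 7/33)
j=7 picked index 6: u0 ∈ [-8/99, 10/99)
j=8 picked index 8: u0 ∈ [5/99, 1/9)
intersection: [2/33, 1/11)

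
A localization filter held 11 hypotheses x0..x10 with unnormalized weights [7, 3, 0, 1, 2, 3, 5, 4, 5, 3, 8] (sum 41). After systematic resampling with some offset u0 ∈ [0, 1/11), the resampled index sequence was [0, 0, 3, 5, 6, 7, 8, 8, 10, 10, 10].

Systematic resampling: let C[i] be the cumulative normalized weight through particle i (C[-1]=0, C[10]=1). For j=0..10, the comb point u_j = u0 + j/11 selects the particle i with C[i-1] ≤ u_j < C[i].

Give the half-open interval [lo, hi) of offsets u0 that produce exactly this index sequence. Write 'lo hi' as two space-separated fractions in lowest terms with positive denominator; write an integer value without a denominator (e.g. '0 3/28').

35/451 36/451

C = [7/41, 10/41, 10/41, 11/41, 13/41, 16/41, 21/41, 25/41, 30/41, 33/41, 1]
j=0 picked index 0: u0 ∈ [0, 7/41)
j=1 picked index 0: u0 ∈ [-1/11, 36/451)
j=2 picked index 3: u0 ∈ [28/451, 39/451)
j=3 picked index 5: u0 ∈ [20/451, 53/451)
j=4 picked index 6: u0 ∈ [12/451, 67/451)
j=5 picked index 7: u0 ∈ [26/451, 70/451)
j=6 picked index 8: u0 ∈ [29/451, 84/451)
j=7 picked index 8: u0 ∈ [-12/451, 43/451)
j=8 picked index 10: u0 ∈ [35/451, 3/11)
j=9 picked index 10: u0 ∈ [-6/451, 2/11)
j=10 picked index 10: u0 ∈ [-47/451, 1/11)
intersection: [35/451, 36/451)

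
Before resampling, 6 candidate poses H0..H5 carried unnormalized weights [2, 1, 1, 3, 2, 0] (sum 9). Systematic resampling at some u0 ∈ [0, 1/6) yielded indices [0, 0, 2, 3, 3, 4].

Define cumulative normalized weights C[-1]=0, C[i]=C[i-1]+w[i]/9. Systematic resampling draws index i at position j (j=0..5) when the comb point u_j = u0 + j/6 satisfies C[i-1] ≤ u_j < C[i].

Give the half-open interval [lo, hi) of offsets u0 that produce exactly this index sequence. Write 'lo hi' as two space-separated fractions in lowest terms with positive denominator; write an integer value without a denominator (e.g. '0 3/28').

C = [2/9, 1/3, 4/9, 7/9, 1, 1]
j=0 picked index 0: u0 ∈ [0, 2/9)
j=1 picked index 0: u0 ∈ [-1/6, 1/18)
j=2 picked index 2: u0 ∈ [0, 1/9)
j=3 picked index 3: u0 ∈ [-1/18, 5/18)
j=4 picked index 3: u0 ∈ [-2/9, 1/9)
j=5 picked index 4: u0 ∈ [-1/18, 1/6)
intersection: [0, 1/18)

0 1/18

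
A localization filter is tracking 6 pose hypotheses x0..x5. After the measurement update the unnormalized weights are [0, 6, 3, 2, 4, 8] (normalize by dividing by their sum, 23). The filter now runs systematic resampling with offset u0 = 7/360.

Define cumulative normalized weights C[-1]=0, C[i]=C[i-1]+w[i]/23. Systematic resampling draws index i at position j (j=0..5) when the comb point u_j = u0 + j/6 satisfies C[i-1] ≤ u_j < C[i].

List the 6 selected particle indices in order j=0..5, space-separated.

C = [0, 6/23, 9/23, 11/23, 15/23, 1]
j=0: u_0=7/360 ∈ [0, 6/23) → index 1
j=1: u_1=67/360 ∈ [0, 6/23) → index 1
j=2: u_2=127/360 ∈ [6/23, 9/23) → index 2
j=3: u_3=187/360 ∈ [11/23, 15/23) → index 4
j=4: u_4=247/360 ∈ [15/23, 1) → index 5
j=5: u_5=307/360 ∈ [15/23, 1) → index 5

1 1 2 4 5 5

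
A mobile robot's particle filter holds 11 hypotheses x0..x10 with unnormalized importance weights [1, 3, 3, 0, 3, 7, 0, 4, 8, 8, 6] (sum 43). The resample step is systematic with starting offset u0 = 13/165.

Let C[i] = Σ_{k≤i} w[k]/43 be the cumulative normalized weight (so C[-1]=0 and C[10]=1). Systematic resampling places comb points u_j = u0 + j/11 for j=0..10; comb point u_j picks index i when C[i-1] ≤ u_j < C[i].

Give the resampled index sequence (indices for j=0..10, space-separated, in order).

1 4 5 5 7 8 8 9 9 10 10

C = [1/43, 4/43, 7/43, 7/43, 10/43, 17/43, 17/43, 21/43, 29/43, 37/43, 1]
j=0: u_0=13/165 ∈ [1/43, 4/43) → index 1
j=1: u_1=28/165 ∈ [7/43, 10/43) → index 4
j=2: u_2=43/165 ∈ [10/43, 17/43) → index 5
j=3: u_3=58/165 ∈ [10/43, 17/43) → index 5
j=4: u_4=73/165 ∈ [17/43, 21/43) → index 7
j=5: u_5=8/15 ∈ [21/43, 29/43) → index 8
j=6: u_6=103/165 ∈ [21/43, 29/43) → index 8
j=7: u_7=118/165 ∈ [29/43, 37/43) → index 9
j=8: u_8=133/165 ∈ [29/43, 37/43) → index 9
j=9: u_9=148/165 ∈ [37/43, 1) → index 10
j=10: u_10=163/165 ∈ [37/43, 1) → index 10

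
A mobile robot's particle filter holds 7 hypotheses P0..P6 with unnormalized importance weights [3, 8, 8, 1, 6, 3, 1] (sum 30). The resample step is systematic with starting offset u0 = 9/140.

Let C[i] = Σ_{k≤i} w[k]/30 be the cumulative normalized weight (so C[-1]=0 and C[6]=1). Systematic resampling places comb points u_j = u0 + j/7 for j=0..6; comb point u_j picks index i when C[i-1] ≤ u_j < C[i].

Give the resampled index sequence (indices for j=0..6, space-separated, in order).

C = [1/10, 11/30, 19/30, 2/3, 13/15, 29/30, 1]
j=0: u_0=9/140 ∈ [0, 1/10) → index 0
j=1: u_1=29/140 ∈ [1/10, 11/30) → index 1
j=2: u_2=7/20 ∈ [1/10, 11/30) → index 1
j=3: u_3=69/140 ∈ [11/30, 19/30) → index 2
j=4: u_4=89/140 ∈ [19/30, 2/3) → index 3
j=5: u_5=109/140 ∈ [2/3, 13/15) → index 4
j=6: u_6=129/140 ∈ [13/15, 29/30) → index 5

0 1 1 2 3 4 5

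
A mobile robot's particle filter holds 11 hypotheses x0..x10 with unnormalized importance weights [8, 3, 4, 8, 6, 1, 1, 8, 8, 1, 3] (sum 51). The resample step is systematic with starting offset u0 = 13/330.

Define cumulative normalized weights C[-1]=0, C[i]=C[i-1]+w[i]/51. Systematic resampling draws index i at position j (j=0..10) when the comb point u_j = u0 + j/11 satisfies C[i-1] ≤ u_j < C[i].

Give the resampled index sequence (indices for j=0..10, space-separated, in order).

0 0 2 3 3 4 5 7 8 8 10

C = [8/51, 11/51, 5/17, 23/51, 29/51, 10/17, 31/51, 13/17, 47/51, 16/17, 1]
j=0: u_0=13/330 ∈ [0, 8/51) → index 0
j=1: u_1=43/330 ∈ [0, 8/51) → index 0
j=2: u_2=73/330 ∈ [11/51, 5/17) → index 2
j=3: u_3=103/330 ∈ [5/17, 23/51) → index 3
j=4: u_4=133/330 ∈ [5/17, 23/51) → index 3
j=5: u_5=163/330 ∈ [23/51, 29/51) → index 4
j=6: u_6=193/330 ∈ [29/51, 10/17) → index 5
j=7: u_7=223/330 ∈ [31/51, 13/17) → index 7
j=8: u_8=23/30 ∈ [13/17, 47/51) → index 8
j=9: u_9=283/330 ∈ [13/17, 47/51) → index 8
j=10: u_10=313/330 ∈ [16/17, 1) → index 10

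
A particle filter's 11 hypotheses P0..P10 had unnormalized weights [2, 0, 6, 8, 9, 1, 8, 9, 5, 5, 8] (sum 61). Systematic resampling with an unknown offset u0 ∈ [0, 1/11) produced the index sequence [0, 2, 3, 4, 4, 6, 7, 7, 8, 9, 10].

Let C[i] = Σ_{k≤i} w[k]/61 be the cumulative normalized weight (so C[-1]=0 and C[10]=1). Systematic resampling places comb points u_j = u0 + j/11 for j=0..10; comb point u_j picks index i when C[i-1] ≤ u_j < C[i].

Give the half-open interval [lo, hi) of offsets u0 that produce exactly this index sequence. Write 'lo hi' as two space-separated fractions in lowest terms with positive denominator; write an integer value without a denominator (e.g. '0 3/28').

8/671 2/61

C = [2/61, 2/61, 8/61, 16/61, 25/61, 26/61, 34/61, 43/61, 48/61, 53/61, 1]
j=0 picked index 0: u0 ∈ [0, 2/61)
j=1 picked index 2: u0 ∈ [-39/671, 27/671)
j=2 picked index 3: u0 ∈ [-34/671, 54/671)
j=3 picked index 4: u0 ∈ [-7/671, 92/671)
j=4 picked index 4: u0 ∈ [-68/671, 31/671)
j=5 picked index 6: u0 ∈ [-19/671, 69/671)
j=6 picked index 7: u0 ∈ [8/671, 107/671)
j=7 picked index 7: u0 ∈ [-53/671, 46/671)
j=8 picked index 8: u0 ∈ [-15/671, 40/671)
j=9 picked index 9: u0 ∈ [-21/671, 34/671)
j=10 picked index 10: u0 ∈ [-27/671, 1/11)
intersection: [8/671, 2/61)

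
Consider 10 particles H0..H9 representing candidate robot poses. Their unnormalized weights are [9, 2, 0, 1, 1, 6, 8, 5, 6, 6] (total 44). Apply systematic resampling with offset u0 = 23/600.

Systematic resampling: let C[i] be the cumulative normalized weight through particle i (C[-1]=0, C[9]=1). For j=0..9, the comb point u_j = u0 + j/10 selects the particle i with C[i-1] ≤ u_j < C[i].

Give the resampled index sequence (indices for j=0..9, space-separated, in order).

C = [9/44, 1/4, 1/4, 3/11, 13/44, 19/44, 27/44, 8/11, 19/22, 1]
j=0: u_0=23/600 ∈ [0, 9/44) → index 0
j=1: u_1=83/600 ∈ [0, 9/44) → index 0
j=2: u_2=143/600 ∈ [9/44, 1/4) → index 1
j=3: u_3=203/600 ∈ [13/44, 19/44) → index 5
j=4: u_4=263/600 ∈ [19/44, 27/44) → index 6
j=5: u_5=323/600 ∈ [19/44, 27/44) → index 6
j=6: u_6=383/600 ∈ [27/44, 8/11) → index 7
j=7: u_7=443/600 ∈ [8/11, 19/22) → index 8
j=8: u_8=503/600 ∈ [8/11, 19/22) → index 8
j=9: u_9=563/600 ∈ [19/22, 1) → index 9

0 0 1 5 6 6 7 8 8 9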